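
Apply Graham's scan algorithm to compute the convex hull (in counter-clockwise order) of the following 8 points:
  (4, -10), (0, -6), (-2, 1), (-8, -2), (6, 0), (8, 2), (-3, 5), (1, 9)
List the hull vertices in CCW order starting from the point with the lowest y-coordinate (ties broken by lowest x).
Hull (CCW) = [(4, -10), (8, 2), (1, 9), (-3, 5), (-8, -2)]

Graham scan procedure:
  1. Find the pivot p₀ = point with lowest y (tie → lowest x): (4, -10).
  2. Sort the remaining points by polar angle around p₀.
  3. Walk through sorted points, maintaining a stack; pop the top while the last three entries make a non-left turn (cross product ≤ 0).
  4. Final stack is the convex hull in CCW order: (4, -10), (8, 2), (1, 9), (-3, 5), (-8, -2).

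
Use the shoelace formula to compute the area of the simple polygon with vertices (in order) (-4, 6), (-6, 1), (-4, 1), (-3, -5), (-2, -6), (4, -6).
Area = 97/2

Shoelace formula: Area = (1/2) |Σ_i (x_i · y_{i+1} − x_{i+1} · y_i)| (indices mod n). Compute each cross term:
  (-4)(1) − (-6)(6) = 32
  (-6)(1) − (-4)(1) = -2
  (-4)(-5) − (-3)(1) = 23
  (-3)(-6) − (-2)(-5) = 8
  (-2)(-6) − (4)(-6) = 36
  (4)(6) − (-4)(-6) = 0
Sum = 97, so (signed) Area = 97/2 = 97/2, |Area| = 97/2.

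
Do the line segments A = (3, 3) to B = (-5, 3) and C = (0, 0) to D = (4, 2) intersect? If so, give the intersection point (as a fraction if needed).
No (intersection of containing lines falls outside at least one segment)

Parametrize and solve: t = -3/8, s = 3/2. At least one of these is outside [0, 1], so the segments do not intersect.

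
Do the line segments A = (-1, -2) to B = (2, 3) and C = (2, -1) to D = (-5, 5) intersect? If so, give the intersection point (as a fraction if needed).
Yes; intersection at (22/53, 19/53) (t = 25/53 on AB, s = 12/53 on CD)

Parametrize AB as A + t(B − A) = (-1 + 3 t, -2 + 5 t) and CD as C + s(D − C) = (2 + -7 s, -1 + 6 s). Solve the linear system for (t, s). Determinant = -53 ≠ 0, so a unique intersection of the containing lines exists. Solution: t = 25/53, s = 12/53 — both in [0, 1], so the segments cross. Intersection point: (22/53, 19/53).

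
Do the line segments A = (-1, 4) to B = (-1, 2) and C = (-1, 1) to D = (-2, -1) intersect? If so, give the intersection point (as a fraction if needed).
No (intersection of containing lines falls outside at least one segment)

Parametrize and solve: t = 3/2, s = 0. At least one of these is outside [0, 1], so the segments do not intersect.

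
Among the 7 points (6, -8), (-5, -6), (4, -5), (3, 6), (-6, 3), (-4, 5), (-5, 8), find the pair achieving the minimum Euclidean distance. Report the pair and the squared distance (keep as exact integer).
Pair = ((-6, 3), (-4, 5)); squared distance = 8

Compute all C(7, 2) = 21 pairwise squared distances (x_i − x_j)² + (y_i − y_j)². The minimum is 8, attained by the pair ((-6, 3), (-4, 5)).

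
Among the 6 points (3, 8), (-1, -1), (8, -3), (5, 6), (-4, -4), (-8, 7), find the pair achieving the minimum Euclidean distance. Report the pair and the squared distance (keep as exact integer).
Pair = ((3, 8), (5, 6)); squared distance = 8

Compute all C(6, 2) = 15 pairwise squared distances (x_i − x_j)² + (y_i − y_j)². The minimum is 8, attained by the pair ((3, 8), (5, 6)).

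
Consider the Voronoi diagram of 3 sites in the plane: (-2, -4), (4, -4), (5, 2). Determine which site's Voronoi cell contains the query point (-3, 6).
Nearest site = (5, 2)

The Voronoi cell of site s contains exactly those query points closer to s than to any other site. Compute squared distances from q = (-3, 6) to each site:
  (5 − -3)² + (2 − 6)² = 80
  (-2 − -3)² + (-4 − 6)² = 101
  (4 − -3)² + (-4 − 6)² = 149
Minimum is attained by (5, 2), so q lies in its Voronoi cell.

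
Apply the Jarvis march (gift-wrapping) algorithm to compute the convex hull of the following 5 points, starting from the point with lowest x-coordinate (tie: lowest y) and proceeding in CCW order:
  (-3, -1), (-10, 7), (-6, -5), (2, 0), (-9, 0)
Hull (CCW) = [(-10, 7), (-9, 0), (-6, -5), (2, 0)]

Jarvis march: at each step, from the current hull vertex p, select the next vertex q as the point such that every other point lies strictly to the left of (or on) the directed line p → q. (Equivalently: for every other point r, the cross product (q − p) × (r − p) ≥ 0.)
Starting point (lowest x, tie lowest y): (-10, 7). Wrap until returning to start. Resulting hull: (-10, 7), (-9, 0), (-6, -5), (2, 0).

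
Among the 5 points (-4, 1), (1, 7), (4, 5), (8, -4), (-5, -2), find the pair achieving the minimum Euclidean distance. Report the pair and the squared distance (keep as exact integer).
Pair = ((-4, 1), (-5, -2)); squared distance = 10

Compute all C(5, 2) = 10 pairwise squared distances (x_i − x_j)² + (y_i − y_j)². The minimum is 10, attained by the pair ((-4, 1), (-5, -2)).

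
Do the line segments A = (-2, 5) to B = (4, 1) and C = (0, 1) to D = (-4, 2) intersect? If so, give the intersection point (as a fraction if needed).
No (intersection of containing lines falls outside at least one segment)

Parametrize and solve: t = 7/5, s = -8/5. At least one of these is outside [0, 1], so the segments do not intersect.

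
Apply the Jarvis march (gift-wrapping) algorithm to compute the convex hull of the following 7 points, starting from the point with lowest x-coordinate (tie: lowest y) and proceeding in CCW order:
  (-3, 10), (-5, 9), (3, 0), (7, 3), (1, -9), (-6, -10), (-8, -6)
Hull (CCW) = [(-8, -6), (-6, -10), (1, -9), (7, 3), (-3, 10), (-5, 9)]

Jarvis march: at each step, from the current hull vertex p, select the next vertex q as the point such that every other point lies strictly to the left of (or on) the directed line p → q. (Equivalently: for every other point r, the cross product (q − p) × (r − p) ≥ 0.)
Starting point (lowest x, tie lowest y): (-8, -6). Wrap until returning to start. Resulting hull: (-8, -6), (-6, -10), (1, -9), (7, 3), (-3, 10), (-5, 9).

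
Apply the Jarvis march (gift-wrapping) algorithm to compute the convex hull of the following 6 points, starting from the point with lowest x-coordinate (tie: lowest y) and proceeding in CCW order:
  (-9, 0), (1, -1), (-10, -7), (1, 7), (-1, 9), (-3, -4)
Hull (CCW) = [(-10, -7), (-3, -4), (1, -1), (1, 7), (-1, 9), (-9, 0)]

Jarvis march: at each step, from the current hull vertex p, select the next vertex q as the point such that every other point lies strictly to the left of (or on) the directed line p → q. (Equivalently: for every other point r, the cross product (q − p) × (r − p) ≥ 0.)
Starting point (lowest x, tie lowest y): (-10, -7). Wrap until returning to start. Resulting hull: (-10, -7), (-3, -4), (1, -1), (1, 7), (-1, 9), (-9, 0).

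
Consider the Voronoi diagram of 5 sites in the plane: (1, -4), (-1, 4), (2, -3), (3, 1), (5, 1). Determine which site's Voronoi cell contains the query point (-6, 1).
Nearest site = (-1, 4)

The Voronoi cell of site s contains exactly those query points closer to s than to any other site. Compute squared distances from q = (-6, 1) to each site:
  (-1 − -6)² + (4 − 1)² = 34
  (1 − -6)² + (-4 − 1)² = 74
  (2 − -6)² + (-3 − 1)² = 80
  (3 − -6)² + (1 − 1)² = 81
  (5 − -6)² + (1 − 1)² = 121
Minimum is attained by (-1, 4), so q lies in its Voronoi cell.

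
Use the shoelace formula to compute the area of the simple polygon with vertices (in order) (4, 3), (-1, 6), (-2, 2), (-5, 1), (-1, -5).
Area = 44

Shoelace formula: Area = (1/2) |Σ_i (x_i · y_{i+1} − x_{i+1} · y_i)| (indices mod n). Compute each cross term:
  (4)(6) − (-1)(3) = 27
  (-1)(2) − (-2)(6) = 10
  (-2)(1) − (-5)(2) = 8
  (-5)(-5) − (-1)(1) = 26
  (-1)(3) − (4)(-5) = 17
Sum = 88, so (signed) Area = 88/2 = 44, |Area| = 44.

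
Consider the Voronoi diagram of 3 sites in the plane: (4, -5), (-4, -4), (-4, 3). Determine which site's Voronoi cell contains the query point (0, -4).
Nearest site = (-4, -4)

The Voronoi cell of site s contains exactly those query points closer to s than to any other site. Compute squared distances from q = (0, -4) to each site:
  (-4 − 0)² + (-4 − -4)² = 16
  (4 − 0)² + (-5 − -4)² = 17
  (-4 − 0)² + (3 − -4)² = 65
Minimum is attained by (-4, -4), so q lies in its Voronoi cell.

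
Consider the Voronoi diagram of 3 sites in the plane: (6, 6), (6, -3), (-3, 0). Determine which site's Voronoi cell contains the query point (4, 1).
Nearest site = (6, -3)

The Voronoi cell of site s contains exactly those query points closer to s than to any other site. Compute squared distances from q = (4, 1) to each site:
  (6 − 4)² + (-3 − 1)² = 20
  (6 − 4)² + (6 − 1)² = 29
  (-3 − 4)² + (0 − 1)² = 50
Minimum is attained by (6, -3), so q lies in its Voronoi cell.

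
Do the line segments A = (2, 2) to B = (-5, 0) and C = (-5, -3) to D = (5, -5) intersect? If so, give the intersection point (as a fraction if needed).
No (intersection of containing lines falls outside at least one segment)

Parametrize and solve: t = 32/17, s = -21/34. At least one of these is outside [0, 1], so the segments do not intersect.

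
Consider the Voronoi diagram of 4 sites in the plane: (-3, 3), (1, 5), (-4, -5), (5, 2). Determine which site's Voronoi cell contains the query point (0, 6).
Nearest site = (1, 5)

The Voronoi cell of site s contains exactly those query points closer to s than to any other site. Compute squared distances from q = (0, 6) to each site:
  (1 − 0)² + (5 − 6)² = 2
  (-3 − 0)² + (3 − 6)² = 18
  (5 − 0)² + (2 − 6)² = 41
  (-4 − 0)² + (-5 − 6)² = 137
Minimum is attained by (1, 5), so q lies in its Voronoi cell.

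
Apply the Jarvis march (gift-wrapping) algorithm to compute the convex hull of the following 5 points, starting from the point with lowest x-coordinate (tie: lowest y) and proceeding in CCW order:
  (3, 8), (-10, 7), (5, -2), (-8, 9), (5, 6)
Hull (CCW) = [(-10, 7), (5, -2), (5, 6), (3, 8), (-8, 9)]

Jarvis march: at each step, from the current hull vertex p, select the next vertex q as the point such that every other point lies strictly to the left of (or on) the directed line p → q. (Equivalently: for every other point r, the cross product (q − p) × (r − p) ≥ 0.)
Starting point (lowest x, tie lowest y): (-10, 7). Wrap until returning to start. Resulting hull: (-10, 7), (5, -2), (5, 6), (3, 8), (-8, 9).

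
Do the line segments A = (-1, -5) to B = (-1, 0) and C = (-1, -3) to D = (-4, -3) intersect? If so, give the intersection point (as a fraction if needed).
Yes; intersection at (-1, -3) (t = 2/5 on AB, s = 0 on CD)

Parametrize AB as A + t(B − A) = (-1 + 0 t, -5 + 5 t) and CD as C + s(D − C) = (-1 + -3 s, -3 + 0 s). Solve the linear system for (t, s). Determinant = -15 ≠ 0, so a unique intersection of the containing lines exists. Solution: t = 2/5, s = 0 — both in [0, 1], so the segments cross. Intersection point: (-1, -3).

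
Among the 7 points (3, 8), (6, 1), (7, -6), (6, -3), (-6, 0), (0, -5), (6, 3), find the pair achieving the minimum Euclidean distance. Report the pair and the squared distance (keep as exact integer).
Pair = ((6, 1), (6, 3)); squared distance = 4

Compute all C(7, 2) = 21 pairwise squared distances (x_i − x_j)² + (y_i − y_j)². The minimum is 4, attained by the pair ((6, 1), (6, 3)).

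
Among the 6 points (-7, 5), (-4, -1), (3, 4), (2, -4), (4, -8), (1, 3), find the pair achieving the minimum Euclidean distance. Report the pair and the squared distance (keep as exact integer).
Pair = ((3, 4), (1, 3)); squared distance = 5

Compute all C(6, 2) = 15 pairwise squared distances (x_i − x_j)² + (y_i − y_j)². The minimum is 5, attained by the pair ((3, 4), (1, 3)).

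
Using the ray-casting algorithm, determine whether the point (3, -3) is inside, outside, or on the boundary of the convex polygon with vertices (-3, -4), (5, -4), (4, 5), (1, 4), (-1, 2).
The point (3, -3) lies strictly inside the polygon

Cast a horizontal ray to the right from the query point and count how many polygon edges it crosses (each edge strictly once or zero times, handled with the usual half-open convention). 
Parity of crossings → odd ⇒ inside.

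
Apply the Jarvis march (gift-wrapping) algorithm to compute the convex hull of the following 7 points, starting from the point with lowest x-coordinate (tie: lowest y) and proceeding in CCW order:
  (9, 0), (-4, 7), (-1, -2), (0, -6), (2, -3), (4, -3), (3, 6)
Hull (CCW) = [(-4, 7), (0, -6), (9, 0), (3, 6)]

Jarvis march: at each step, from the current hull vertex p, select the next vertex q as the point such that every other point lies strictly to the left of (or on) the directed line p → q. (Equivalently: for every other point r, the cross product (q − p) × (r − p) ≥ 0.)
Starting point (lowest x, tie lowest y): (-4, 7). Wrap until returning to start. Resulting hull: (-4, 7), (0, -6), (9, 0), (3, 6).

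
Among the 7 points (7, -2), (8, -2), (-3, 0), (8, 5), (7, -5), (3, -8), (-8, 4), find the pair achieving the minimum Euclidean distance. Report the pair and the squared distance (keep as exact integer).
Pair = ((7, -2), (8, -2)); squared distance = 1

Compute all C(7, 2) = 21 pairwise squared distances (x_i − x_j)² + (y_i − y_j)². The minimum is 1, attained by the pair ((7, -2), (8, -2)).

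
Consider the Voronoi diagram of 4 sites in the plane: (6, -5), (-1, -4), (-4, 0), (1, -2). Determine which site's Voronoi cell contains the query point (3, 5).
Nearest site = (1, -2)

The Voronoi cell of site s contains exactly those query points closer to s than to any other site. Compute squared distances from q = (3, 5) to each site:
  (1 − 3)² + (-2 − 5)² = 53
  (-4 − 3)² + (0 − 5)² = 74
  (-1 − 3)² + (-4 − 5)² = 97
  (6 − 3)² + (-5 − 5)² = 109
Minimum is attained by (1, -2), so q lies in its Voronoi cell.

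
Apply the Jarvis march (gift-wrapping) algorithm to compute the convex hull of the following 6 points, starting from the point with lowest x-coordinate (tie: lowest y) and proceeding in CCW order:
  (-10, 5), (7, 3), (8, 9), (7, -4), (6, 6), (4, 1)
Hull (CCW) = [(-10, 5), (7, -4), (8, 9)]

Jarvis march: at each step, from the current hull vertex p, select the next vertex q as the point such that every other point lies strictly to the left of (or on) the directed line p → q. (Equivalently: for every other point r, the cross product (q − p) × (r − p) ≥ 0.)
Starting point (lowest x, tie lowest y): (-10, 5). Wrap until returning to start. Resulting hull: (-10, 5), (7, -4), (8, 9).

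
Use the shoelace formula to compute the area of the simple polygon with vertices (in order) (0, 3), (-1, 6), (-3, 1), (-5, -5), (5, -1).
Area = 85/2

Shoelace formula: Area = (1/2) |Σ_i (x_i · y_{i+1} − x_{i+1} · y_i)| (indices mod n). Compute each cross term:
  (0)(6) − (-1)(3) = 3
  (-1)(1) − (-3)(6) = 17
  (-3)(-5) − (-5)(1) = 20
  (-5)(-1) − (5)(-5) = 30
  (5)(3) − (0)(-1) = 15
Sum = 85, so (signed) Area = 85/2 = 85/2, |Area| = 85/2.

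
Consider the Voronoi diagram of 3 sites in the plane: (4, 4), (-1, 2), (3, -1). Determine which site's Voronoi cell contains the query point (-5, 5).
Nearest site = (-1, 2)

The Voronoi cell of site s contains exactly those query points closer to s than to any other site. Compute squared distances from q = (-5, 5) to each site:
  (-1 − -5)² + (2 − 5)² = 25
  (4 − -5)² + (4 − 5)² = 82
  (3 − -5)² + (-1 − 5)² = 100
Minimum is attained by (-1, 2), so q lies in its Voronoi cell.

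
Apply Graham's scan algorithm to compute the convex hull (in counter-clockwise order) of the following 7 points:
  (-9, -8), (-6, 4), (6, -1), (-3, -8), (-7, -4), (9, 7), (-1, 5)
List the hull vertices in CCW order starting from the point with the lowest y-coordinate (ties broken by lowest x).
Hull (CCW) = [(-9, -8), (-3, -8), (6, -1), (9, 7), (-6, 4)]

Graham scan procedure:
  1. Find the pivot p₀ = point with lowest y (tie → lowest x): (-9, -8).
  2. Sort the remaining points by polar angle around p₀.
  3. Walk through sorted points, maintaining a stack; pop the top while the last three entries make a non-left turn (cross product ≤ 0).
  4. Final stack is the convex hull in CCW order: (-9, -8), (-3, -8), (6, -1), (9, 7), (-6, 4).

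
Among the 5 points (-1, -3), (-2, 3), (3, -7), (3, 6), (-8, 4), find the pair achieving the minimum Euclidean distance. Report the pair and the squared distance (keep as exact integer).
Pair = ((-1, -3), (3, -7)); squared distance = 32

Compute all C(5, 2) = 10 pairwise squared distances (x_i − x_j)² + (y_i − y_j)². The minimum is 32, attained by the pair ((-1, -3), (3, -7)).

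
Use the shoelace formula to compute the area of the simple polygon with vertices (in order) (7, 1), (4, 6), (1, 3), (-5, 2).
Area = 21

Shoelace formula: Area = (1/2) |Σ_i (x_i · y_{i+1} − x_{i+1} · y_i)| (indices mod n). Compute each cross term:
  (7)(6) − (4)(1) = 38
  (4)(3) − (1)(6) = 6
  (1)(2) − (-5)(3) = 17
  (-5)(1) − (7)(2) = -19
Sum = 42, so (signed) Area = 42/2 = 21, |Area| = 21.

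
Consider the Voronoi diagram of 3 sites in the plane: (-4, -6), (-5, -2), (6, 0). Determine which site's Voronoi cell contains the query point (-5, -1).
Nearest site = (-5, -2)

The Voronoi cell of site s contains exactly those query points closer to s than to any other site. Compute squared distances from q = (-5, -1) to each site:
  (-5 − -5)² + (-2 − -1)² = 1
  (-4 − -5)² + (-6 − -1)² = 26
  (6 − -5)² + (0 − -1)² = 122
Minimum is attained by (-5, -2), so q lies in its Voronoi cell.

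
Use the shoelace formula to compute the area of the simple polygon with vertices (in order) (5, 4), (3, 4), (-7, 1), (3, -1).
Area = 30

Shoelace formula: Area = (1/2) |Σ_i (x_i · y_{i+1} − x_{i+1} · y_i)| (indices mod n). Compute each cross term:
  (5)(4) − (3)(4) = 8
  (3)(1) − (-7)(4) = 31
  (-7)(-1) − (3)(1) = 4
  (3)(4) − (5)(-1) = 17
Sum = 60, so (signed) Area = 60/2 = 30, |Area| = 30.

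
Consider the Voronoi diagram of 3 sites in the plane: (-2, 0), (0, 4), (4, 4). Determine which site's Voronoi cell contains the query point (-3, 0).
Nearest site = (-2, 0)

The Voronoi cell of site s contains exactly those query points closer to s than to any other site. Compute squared distances from q = (-3, 0) to each site:
  (-2 − -3)² + (0 − 0)² = 1
  (0 − -3)² + (4 − 0)² = 25
  (4 − -3)² + (4 − 0)² = 65
Minimum is attained by (-2, 0), so q lies in its Voronoi cell.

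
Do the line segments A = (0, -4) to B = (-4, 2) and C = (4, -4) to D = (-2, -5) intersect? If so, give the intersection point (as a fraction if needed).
No (intersection of containing lines falls outside at least one segment)

Parametrize and solve: t = -1/10, s = 3/5. At least one of these is outside [0, 1], so the segments do not intersect.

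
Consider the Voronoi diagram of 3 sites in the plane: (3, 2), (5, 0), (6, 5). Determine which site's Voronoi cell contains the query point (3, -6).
Nearest site = (5, 0)

The Voronoi cell of site s contains exactly those query points closer to s than to any other site. Compute squared distances from q = (3, -6) to each site:
  (5 − 3)² + (0 − -6)² = 40
  (3 − 3)² + (2 − -6)² = 64
  (6 − 3)² + (5 − -6)² = 130
Minimum is attained by (5, 0), so q lies in its Voronoi cell.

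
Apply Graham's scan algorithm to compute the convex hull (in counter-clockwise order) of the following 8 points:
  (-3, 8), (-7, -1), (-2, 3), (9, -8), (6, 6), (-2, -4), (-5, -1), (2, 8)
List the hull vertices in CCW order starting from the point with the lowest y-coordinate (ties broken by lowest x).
Hull (CCW) = [(9, -8), (6, 6), (2, 8), (-3, 8), (-7, -1), (-2, -4)]

Graham scan procedure:
  1. Find the pivot p₀ = point with lowest y (tie → lowest x): (9, -8).
  2. Sort the remaining points by polar angle around p₀.
  3. Walk through sorted points, maintaining a stack; pop the top while the last three entries make a non-left turn (cross product ≤ 0).
  4. Final stack is the convex hull in CCW order: (9, -8), (6, 6), (2, 8), (-3, 8), (-7, -1), (-2, -4).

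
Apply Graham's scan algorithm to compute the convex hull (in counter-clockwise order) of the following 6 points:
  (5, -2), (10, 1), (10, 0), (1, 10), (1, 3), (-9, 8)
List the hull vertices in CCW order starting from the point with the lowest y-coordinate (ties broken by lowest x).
Hull (CCW) = [(5, -2), (10, 0), (10, 1), (1, 10), (-9, 8)]

Graham scan procedure:
  1. Find the pivot p₀ = point with lowest y (tie → lowest x): (5, -2).
  2. Sort the remaining points by polar angle around p₀.
  3. Walk through sorted points, maintaining a stack; pop the top while the last three entries make a non-left turn (cross product ≤ 0).
  4. Final stack is the convex hull in CCW order: (5, -2), (10, 0), (10, 1), (1, 10), (-9, 8).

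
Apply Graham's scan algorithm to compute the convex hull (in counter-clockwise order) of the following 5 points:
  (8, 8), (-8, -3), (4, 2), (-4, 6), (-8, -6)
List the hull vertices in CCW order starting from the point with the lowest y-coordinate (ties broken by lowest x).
Hull (CCW) = [(-8, -6), (4, 2), (8, 8), (-4, 6), (-8, -3)]

Graham scan procedure:
  1. Find the pivot p₀ = point with lowest y (tie → lowest x): (-8, -6).
  2. Sort the remaining points by polar angle around p₀.
  3. Walk through sorted points, maintaining a stack; pop the top while the last three entries make a non-left turn (cross product ≤ 0).
  4. Final stack is the convex hull in CCW order: (-8, -6), (4, 2), (8, 8), (-4, 6), (-8, -3).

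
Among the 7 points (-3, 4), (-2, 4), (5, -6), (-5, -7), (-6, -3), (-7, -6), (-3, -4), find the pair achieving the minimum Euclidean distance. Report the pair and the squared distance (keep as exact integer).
Pair = ((-3, 4), (-2, 4)); squared distance = 1

Compute all C(7, 2) = 21 pairwise squared distances (x_i − x_j)² + (y_i − y_j)². The minimum is 1, attained by the pair ((-3, 4), (-2, 4)).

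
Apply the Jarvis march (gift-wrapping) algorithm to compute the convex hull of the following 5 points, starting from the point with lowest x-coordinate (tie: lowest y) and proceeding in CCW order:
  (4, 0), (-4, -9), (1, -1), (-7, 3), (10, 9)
Hull (CCW) = [(-7, 3), (-4, -9), (4, 0), (10, 9)]

Jarvis march: at each step, from the current hull vertex p, select the next vertex q as the point such that every other point lies strictly to the left of (or on) the directed line p → q. (Equivalently: for every other point r, the cross product (q − p) × (r − p) ≥ 0.)
Starting point (lowest x, tie lowest y): (-7, 3). Wrap until returning to start. Resulting hull: (-7, 3), (-4, -9), (4, 0), (10, 9).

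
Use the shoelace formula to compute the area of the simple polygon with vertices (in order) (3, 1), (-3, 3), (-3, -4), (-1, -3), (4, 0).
Area = 27

Shoelace formula: Area = (1/2) |Σ_i (x_i · y_{i+1} − x_{i+1} · y_i)| (indices mod n). Compute each cross term:
  (3)(3) − (-3)(1) = 12
  (-3)(-4) − (-3)(3) = 21
  (-3)(-3) − (-1)(-4) = 5
  (-1)(0) − (4)(-3) = 12
  (4)(1) − (3)(0) = 4
Sum = 54, so (signed) Area = 54/2 = 27, |Area| = 27.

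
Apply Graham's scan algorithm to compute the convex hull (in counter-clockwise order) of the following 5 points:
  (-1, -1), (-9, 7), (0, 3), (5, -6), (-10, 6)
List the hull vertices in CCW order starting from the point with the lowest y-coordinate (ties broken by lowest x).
Hull (CCW) = [(5, -6), (0, 3), (-9, 7), (-10, 6)]

Graham scan procedure:
  1. Find the pivot p₀ = point with lowest y (tie → lowest x): (5, -6).
  2. Sort the remaining points by polar angle around p₀.
  3. Walk through sorted points, maintaining a stack; pop the top while the last three entries make a non-left turn (cross product ≤ 0).
  4. Final stack is the convex hull in CCW order: (5, -6), (0, 3), (-9, 7), (-10, 6).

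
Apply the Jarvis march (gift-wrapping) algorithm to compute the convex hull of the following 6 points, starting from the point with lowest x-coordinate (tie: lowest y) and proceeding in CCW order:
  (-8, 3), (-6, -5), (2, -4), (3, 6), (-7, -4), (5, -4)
Hull (CCW) = [(-8, 3), (-7, -4), (-6, -5), (5, -4), (3, 6)]

Jarvis march: at each step, from the current hull vertex p, select the next vertex q as the point such that every other point lies strictly to the left of (or on) the directed line p → q. (Equivalently: for every other point r, the cross product (q − p) × (r − p) ≥ 0.)
Starting point (lowest x, tie lowest y): (-8, 3). Wrap until returning to start. Resulting hull: (-8, 3), (-7, -4), (-6, -5), (5, -4), (3, 6).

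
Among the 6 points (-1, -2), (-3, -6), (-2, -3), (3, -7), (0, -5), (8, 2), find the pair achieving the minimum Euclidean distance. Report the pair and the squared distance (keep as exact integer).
Pair = ((-1, -2), (-2, -3)); squared distance = 2

Compute all C(6, 2) = 15 pairwise squared distances (x_i − x_j)² + (y_i − y_j)². The minimum is 2, attained by the pair ((-1, -2), (-2, -3)).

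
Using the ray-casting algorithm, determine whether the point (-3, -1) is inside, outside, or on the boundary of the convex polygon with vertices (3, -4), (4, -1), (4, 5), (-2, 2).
The point (-3, -1) lies strictly outside the polygon

Cast a horizontal ray to the right from the query point and count how many polygon edges it crosses (each edge strictly once or zero times, handled with the usual half-open convention). 
Parity of crossings → even ⇒ outside.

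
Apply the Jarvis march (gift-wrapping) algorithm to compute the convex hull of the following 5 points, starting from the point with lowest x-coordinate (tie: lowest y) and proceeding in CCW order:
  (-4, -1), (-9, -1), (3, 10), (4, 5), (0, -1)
Hull (CCW) = [(-9, -1), (0, -1), (4, 5), (3, 10)]

Jarvis march: at each step, from the current hull vertex p, select the next vertex q as the point such that every other point lies strictly to the left of (or on) the directed line p → q. (Equivalently: for every other point r, the cross product (q − p) × (r − p) ≥ 0.)
Starting point (lowest x, tie lowest y): (-9, -1). Wrap until returning to start. Resulting hull: (-9, -1), (0, -1), (4, 5), (3, 10).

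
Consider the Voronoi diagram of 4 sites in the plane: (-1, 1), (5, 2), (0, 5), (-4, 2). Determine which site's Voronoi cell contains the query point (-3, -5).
Nearest site = (-1, 1)

The Voronoi cell of site s contains exactly those query points closer to s than to any other site. Compute squared distances from q = (-3, -5) to each site:
  (-1 − -3)² + (1 − -5)² = 40
  (-4 − -3)² + (2 − -5)² = 50
  (0 − -3)² + (5 − -5)² = 109
  (5 − -3)² + (2 − -5)² = 113
Minimum is attained by (-1, 1), so q lies in its Voronoi cell.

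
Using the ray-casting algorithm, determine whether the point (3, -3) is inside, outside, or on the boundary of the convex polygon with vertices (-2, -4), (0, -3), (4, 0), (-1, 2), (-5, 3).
The point (3, -3) lies strictly outside the polygon

Cast a horizontal ray to the right from the query point and count how many polygon edges it crosses (each edge strictly once or zero times, handled with the usual half-open convention). 
Parity of crossings → even ⇒ outside.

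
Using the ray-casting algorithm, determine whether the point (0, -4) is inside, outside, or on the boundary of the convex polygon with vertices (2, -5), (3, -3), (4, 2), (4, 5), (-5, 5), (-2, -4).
The point (0, -4) lies strictly inside the polygon

Cast a horizontal ray to the right from the query point and count how many polygon edges it crosses (each edge strictly once or zero times, handled with the usual half-open convention). 
Parity of crossings → odd ⇒ inside.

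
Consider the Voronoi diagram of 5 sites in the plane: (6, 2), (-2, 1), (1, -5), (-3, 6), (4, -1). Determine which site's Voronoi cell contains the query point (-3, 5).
Nearest site = (-3, 6)

The Voronoi cell of site s contains exactly those query points closer to s than to any other site. Compute squared distances from q = (-3, 5) to each site:
  (-3 − -3)² + (6 − 5)² = 1
  (-2 − -3)² + (1 − 5)² = 17
  (4 − -3)² + (-1 − 5)² = 85
  (6 − -3)² + (2 − 5)² = 90
  (1 − -3)² + (-5 − 5)² = 116
Minimum is attained by (-3, 6), so q lies in its Voronoi cell.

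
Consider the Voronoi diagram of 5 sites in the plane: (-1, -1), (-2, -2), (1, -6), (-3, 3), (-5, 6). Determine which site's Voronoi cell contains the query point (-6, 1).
Nearest site = (-3, 3)

The Voronoi cell of site s contains exactly those query points closer to s than to any other site. Compute squared distances from q = (-6, 1) to each site:
  (-3 − -6)² + (3 − 1)² = 13
  (-2 − -6)² + (-2 − 1)² = 25
  (-5 − -6)² + (6 − 1)² = 26
  (-1 − -6)² + (-1 − 1)² = 29
  (1 − -6)² + (-6 − 1)² = 98
Minimum is attained by (-3, 3), so q lies in its Voronoi cell.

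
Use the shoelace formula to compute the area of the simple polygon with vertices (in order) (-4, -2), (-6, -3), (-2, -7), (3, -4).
Area = 43/2

Shoelace formula: Area = (1/2) |Σ_i (x_i · y_{i+1} − x_{i+1} · y_i)| (indices mod n). Compute each cross term:
  (-4)(-3) − (-6)(-2) = 0
  (-6)(-7) − (-2)(-3) = 36
  (-2)(-4) − (3)(-7) = 29
  (3)(-2) − (-4)(-4) = -22
Sum = 43, so (signed) Area = 43/2 = 43/2, |Area| = 43/2.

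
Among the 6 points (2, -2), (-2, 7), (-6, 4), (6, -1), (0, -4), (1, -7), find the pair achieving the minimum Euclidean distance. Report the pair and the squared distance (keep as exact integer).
Pair = ((2, -2), (0, -4)); squared distance = 8

Compute all C(6, 2) = 15 pairwise squared distances (x_i − x_j)² + (y_i − y_j)². The minimum is 8, attained by the pair ((2, -2), (0, -4)).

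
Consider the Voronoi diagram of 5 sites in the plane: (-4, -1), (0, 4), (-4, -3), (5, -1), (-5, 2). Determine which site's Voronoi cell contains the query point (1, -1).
Nearest site = (5, -1)

The Voronoi cell of site s contains exactly those query points closer to s than to any other site. Compute squared distances from q = (1, -1) to each site:
  (5 − 1)² + (-1 − -1)² = 16
  (-4 − 1)² + (-1 − -1)² = 25
  (0 − 1)² + (4 − -1)² = 26
  (-4 − 1)² + (-3 − -1)² = 29
  (-5 − 1)² + (2 − -1)² = 45
Minimum is attained by (5, -1), so q lies in its Voronoi cell.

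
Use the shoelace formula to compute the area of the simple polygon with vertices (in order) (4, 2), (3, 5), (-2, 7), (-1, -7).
Area = 46

Shoelace formula: Area = (1/2) |Σ_i (x_i · y_{i+1} − x_{i+1} · y_i)| (indices mod n). Compute each cross term:
  (4)(5) − (3)(2) = 14
  (3)(7) − (-2)(5) = 31
  (-2)(-7) − (-1)(7) = 21
  (-1)(2) − (4)(-7) = 26
Sum = 92, so (signed) Area = 92/2 = 46, |Area| = 46.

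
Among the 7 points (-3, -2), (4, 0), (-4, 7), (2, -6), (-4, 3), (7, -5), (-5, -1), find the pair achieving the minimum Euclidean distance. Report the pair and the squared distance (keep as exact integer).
Pair = ((-3, -2), (-5, -1)); squared distance = 5

Compute all C(7, 2) = 21 pairwise squared distances (x_i − x_j)² + (y_i − y_j)². The minimum is 5, attained by the pair ((-3, -2), (-5, -1)).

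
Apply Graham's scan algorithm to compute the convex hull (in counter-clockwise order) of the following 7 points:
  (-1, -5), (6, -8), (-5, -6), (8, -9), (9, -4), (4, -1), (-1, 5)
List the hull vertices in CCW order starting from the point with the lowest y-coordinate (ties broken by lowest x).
Hull (CCW) = [(8, -9), (9, -4), (-1, 5), (-5, -6)]

Graham scan procedure:
  1. Find the pivot p₀ = point with lowest y (tie → lowest x): (8, -9).
  2. Sort the remaining points by polar angle around p₀.
  3. Walk through sorted points, maintaining a stack; pop the top while the last three entries make a non-left turn (cross product ≤ 0).
  4. Final stack is the convex hull in CCW order: (8, -9), (9, -4), (-1, 5), (-5, -6).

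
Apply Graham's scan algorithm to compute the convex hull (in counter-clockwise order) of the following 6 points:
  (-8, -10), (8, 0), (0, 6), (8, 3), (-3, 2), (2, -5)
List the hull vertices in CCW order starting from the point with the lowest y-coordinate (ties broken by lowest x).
Hull (CCW) = [(-8, -10), (2, -5), (8, 0), (8, 3), (0, 6), (-3, 2)]

Graham scan procedure:
  1. Find the pivot p₀ = point with lowest y (tie → lowest x): (-8, -10).
  2. Sort the remaining points by polar angle around p₀.
  3. Walk through sorted points, maintaining a stack; pop the top while the last three entries make a non-left turn (cross product ≤ 0).
  4. Final stack is the convex hull in CCW order: (-8, -10), (2, -5), (8, 0), (8, 3), (0, 6), (-3, 2).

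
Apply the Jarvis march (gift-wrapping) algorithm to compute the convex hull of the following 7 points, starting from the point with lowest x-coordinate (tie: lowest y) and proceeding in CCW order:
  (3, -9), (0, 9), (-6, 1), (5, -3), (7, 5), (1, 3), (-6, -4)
Hull (CCW) = [(-6, -4), (3, -9), (5, -3), (7, 5), (0, 9), (-6, 1)]

Jarvis march: at each step, from the current hull vertex p, select the next vertex q as the point such that every other point lies strictly to the left of (or on) the directed line p → q. (Equivalently: for every other point r, the cross product (q − p) × (r − p) ≥ 0.)
Starting point (lowest x, tie lowest y): (-6, -4). Wrap until returning to start. Resulting hull: (-6, -4), (3, -9), (5, -3), (7, 5), (0, 9), (-6, 1).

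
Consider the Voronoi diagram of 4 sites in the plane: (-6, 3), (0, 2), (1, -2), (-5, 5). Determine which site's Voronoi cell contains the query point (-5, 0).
Nearest site = (-6, 3)

The Voronoi cell of site s contains exactly those query points closer to s than to any other site. Compute squared distances from q = (-5, 0) to each site:
  (-6 − -5)² + (3 − 0)² = 10
  (-5 − -5)² + (5 − 0)² = 25
  (0 − -5)² + (2 − 0)² = 29
  (1 − -5)² + (-2 − 0)² = 40
Minimum is attained by (-6, 3), so q lies in its Voronoi cell.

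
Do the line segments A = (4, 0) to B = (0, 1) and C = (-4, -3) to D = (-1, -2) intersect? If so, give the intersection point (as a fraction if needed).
No (intersection of containing lines falls outside at least one segment)

Parametrize and solve: t = -1/7, s = 20/7. At least one of these is outside [0, 1], so the segments do not intersect.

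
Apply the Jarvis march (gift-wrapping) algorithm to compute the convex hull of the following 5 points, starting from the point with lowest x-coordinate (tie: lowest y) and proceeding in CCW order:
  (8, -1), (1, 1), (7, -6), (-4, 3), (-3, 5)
Hull (CCW) = [(-4, 3), (7, -6), (8, -1), (-3, 5)]

Jarvis march: at each step, from the current hull vertex p, select the next vertex q as the point such that every other point lies strictly to the left of (or on) the directed line p → q. (Equivalently: for every other point r, the cross product (q − p) × (r − p) ≥ 0.)
Starting point (lowest x, tie lowest y): (-4, 3). Wrap until returning to start. Resulting hull: (-4, 3), (7, -6), (8, -1), (-3, 5).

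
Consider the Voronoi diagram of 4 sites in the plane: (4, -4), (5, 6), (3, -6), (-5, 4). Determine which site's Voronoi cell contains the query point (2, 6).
Nearest site = (5, 6)

The Voronoi cell of site s contains exactly those query points closer to s than to any other site. Compute squared distances from q = (2, 6) to each site:
  (5 − 2)² + (6 − 6)² = 9
  (-5 − 2)² + (4 − 6)² = 53
  (4 − 2)² + (-4 − 6)² = 104
  (3 − 2)² + (-6 − 6)² = 145
Minimum is attained by (5, 6), so q lies in its Voronoi cell.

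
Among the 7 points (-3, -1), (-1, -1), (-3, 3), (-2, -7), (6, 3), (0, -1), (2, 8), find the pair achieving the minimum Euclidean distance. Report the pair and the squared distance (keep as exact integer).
Pair = ((-1, -1), (0, -1)); squared distance = 1

Compute all C(7, 2) = 21 pairwise squared distances (x_i − x_j)² + (y_i − y_j)². The minimum is 1, attained by the pair ((-1, -1), (0, -1)).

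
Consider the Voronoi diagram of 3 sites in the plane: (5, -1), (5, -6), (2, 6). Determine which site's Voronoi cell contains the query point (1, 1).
Nearest site = (5, -1)

The Voronoi cell of site s contains exactly those query points closer to s than to any other site. Compute squared distances from q = (1, 1) to each site:
  (5 − 1)² + (-1 − 1)² = 20
  (2 − 1)² + (6 − 1)² = 26
  (5 − 1)² + (-6 − 1)² = 65
Minimum is attained by (5, -1), so q lies in its Voronoi cell.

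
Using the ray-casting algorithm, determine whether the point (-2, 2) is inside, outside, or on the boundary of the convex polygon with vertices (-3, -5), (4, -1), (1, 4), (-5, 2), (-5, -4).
The point (-2, 2) lies strictly inside the polygon

Cast a horizontal ray to the right from the query point and count how many polygon edges it crosses (each edge strictly once or zero times, handled with the usual half-open convention). 
Parity of crossings → odd ⇒ inside.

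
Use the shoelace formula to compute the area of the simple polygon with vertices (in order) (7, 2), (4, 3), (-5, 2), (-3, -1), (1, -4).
Area = 45

Shoelace formula: Area = (1/2) |Σ_i (x_i · y_{i+1} − x_{i+1} · y_i)| (indices mod n). Compute each cross term:
  (7)(3) − (4)(2) = 13
  (4)(2) − (-5)(3) = 23
  (-5)(-1) − (-3)(2) = 11
  (-3)(-4) − (1)(-1) = 13
  (1)(2) − (7)(-4) = 30
Sum = 90, so (signed) Area = 90/2 = 45, |Area| = 45.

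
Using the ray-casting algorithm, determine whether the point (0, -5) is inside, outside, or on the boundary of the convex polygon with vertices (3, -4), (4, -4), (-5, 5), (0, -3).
The point (0, -5) lies strictly outside the polygon

Cast a horizontal ray to the right from the query point and count how many polygon edges it crosses (each edge strictly once or zero times, handled with the usual half-open convention). 
Parity of crossings → even ⇒ outside.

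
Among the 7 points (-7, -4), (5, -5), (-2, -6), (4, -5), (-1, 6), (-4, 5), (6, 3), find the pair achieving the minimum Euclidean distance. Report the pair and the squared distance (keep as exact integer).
Pair = ((5, -5), (4, -5)); squared distance = 1

Compute all C(7, 2) = 21 pairwise squared distances (x_i − x_j)² + (y_i − y_j)². The minimum is 1, attained by the pair ((5, -5), (4, -5)).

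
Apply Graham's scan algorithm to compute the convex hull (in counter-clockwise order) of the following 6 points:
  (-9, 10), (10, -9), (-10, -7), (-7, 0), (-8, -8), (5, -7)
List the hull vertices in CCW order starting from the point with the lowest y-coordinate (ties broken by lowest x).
Hull (CCW) = [(10, -9), (-9, 10), (-10, -7), (-8, -8)]

Graham scan procedure:
  1. Find the pivot p₀ = point with lowest y (tie → lowest x): (10, -9).
  2. Sort the remaining points by polar angle around p₀.
  3. Walk through sorted points, maintaining a stack; pop the top while the last three entries make a non-left turn (cross product ≤ 0).
  4. Final stack is the convex hull in CCW order: (10, -9), (-9, 10), (-10, -7), (-8, -8).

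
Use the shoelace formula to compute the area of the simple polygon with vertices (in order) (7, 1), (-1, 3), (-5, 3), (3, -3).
Area = 32

Shoelace formula: Area = (1/2) |Σ_i (x_i · y_{i+1} − x_{i+1} · y_i)| (indices mod n). Compute each cross term:
  (7)(3) − (-1)(1) = 22
  (-1)(3) − (-5)(3) = 12
  (-5)(-3) − (3)(3) = 6
  (3)(1) − (7)(-3) = 24
Sum = 64, so (signed) Area = 64/2 = 32, |Area| = 32.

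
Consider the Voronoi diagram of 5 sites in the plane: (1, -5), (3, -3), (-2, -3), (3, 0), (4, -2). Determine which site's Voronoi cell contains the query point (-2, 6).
Nearest site = (3, 0)

The Voronoi cell of site s contains exactly those query points closer to s than to any other site. Compute squared distances from q = (-2, 6) to each site:
  (3 − -2)² + (0 − 6)² = 61
  (-2 − -2)² + (-3 − 6)² = 81
  (4 − -2)² + (-2 − 6)² = 100
  (3 − -2)² + (-3 − 6)² = 106
  (1 − -2)² + (-5 − 6)² = 130
Minimum is attained by (3, 0), so q lies in its Voronoi cell.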